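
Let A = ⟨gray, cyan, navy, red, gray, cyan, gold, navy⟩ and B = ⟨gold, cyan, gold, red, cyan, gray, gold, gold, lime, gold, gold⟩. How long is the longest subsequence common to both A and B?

4

Backtracking the LCS table gives one alignment: cyan (A2,B2) → red (A4,B4) → gray (A5,B6) → gold (A7,B11).
So the longest common subsequence has length 4.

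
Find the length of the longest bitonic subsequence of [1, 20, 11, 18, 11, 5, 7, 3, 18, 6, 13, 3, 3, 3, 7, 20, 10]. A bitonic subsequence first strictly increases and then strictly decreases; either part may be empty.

One longest bitonic subsequence is 1, 20, 18, 11, 7, 6, 3 (positions 1,2,4,5,7,10,14): it rises to 20 then falls. Length 7 is optimal.

7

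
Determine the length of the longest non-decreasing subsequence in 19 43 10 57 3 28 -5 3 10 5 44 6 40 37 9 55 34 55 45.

Scanning left to right, the best length ending at each element is: 19→1, 43→2, 10→1, 57→3, 3→1, 28→2, -5→1, 3→2, 10→3, 5→3, 44→4, 6→4, 40→5, 37→5, 9→5, 55→6, 34→6, 55→7, 45→7.
So the longest non-decreasing subsequence has length 7, e.g. 3, 3, 5, 6, 40, 55, 55.

7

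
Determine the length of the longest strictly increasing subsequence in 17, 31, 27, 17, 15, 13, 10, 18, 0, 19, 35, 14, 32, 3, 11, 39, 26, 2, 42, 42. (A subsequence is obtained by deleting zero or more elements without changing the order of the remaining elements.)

6

Let dp[i] be the longest increasing subsequence ending at position i. Then dp = [1, 2, 2, 1, 1, 1, 1, 2, 1, 3, 4, 2, 4, 2, 3, 5, 4, 2, 6, 6].
The maximum is 6; one witness is 17, 18, 19, 35, 39, 42 at positions 1,8,10,11,16,19.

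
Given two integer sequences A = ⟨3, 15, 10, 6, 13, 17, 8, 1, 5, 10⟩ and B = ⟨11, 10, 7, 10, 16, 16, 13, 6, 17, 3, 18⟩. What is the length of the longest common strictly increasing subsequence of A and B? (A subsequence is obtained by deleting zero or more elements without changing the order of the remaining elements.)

3

For each value that appears in both, track the longest common increasing run ending there.
The best achievable length is 3; one witness is 10, 13, 17 (A-positions 3,5,6, B-positions 2,7,9).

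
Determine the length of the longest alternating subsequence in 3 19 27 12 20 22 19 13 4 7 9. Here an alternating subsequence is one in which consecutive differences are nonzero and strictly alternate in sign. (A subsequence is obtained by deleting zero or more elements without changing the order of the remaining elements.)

6

Track the best alternating length ending on an up-step vs a down-step at each position: up/down = 1/1, 2/1, 2/1, 2/3, 4/3, 4/3, 4/5, 4/5, 2/5, 6/5, 6/5.
The maximum over both is 6; one such subsequence is 3, 19, 12, 20, 4, 7.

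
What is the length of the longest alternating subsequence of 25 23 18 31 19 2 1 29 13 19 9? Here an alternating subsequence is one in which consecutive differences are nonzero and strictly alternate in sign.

8

Track the best alternating length ending on an up-step vs a down-step at each position: up/down = 1/1, 1/2, 1/2, 3/1, 3/4, 1/4, 1/4, 5/4, 5/6, 7/6, 5/8.
The maximum over both is 8; one such subsequence is 25, 23, 31, 19, 29, 13, 19, 9.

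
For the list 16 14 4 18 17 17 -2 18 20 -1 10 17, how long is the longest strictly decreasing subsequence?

Let dp[i] be the longest decreasing subsequence ending at position i. Then dp = [1, 2, 3, 1, 2, 2, 4, 1, 1, 4, 3, 2].
The maximum is 4; one witness is 16, 14, 4, -2 at positions 1,2,3,7.

4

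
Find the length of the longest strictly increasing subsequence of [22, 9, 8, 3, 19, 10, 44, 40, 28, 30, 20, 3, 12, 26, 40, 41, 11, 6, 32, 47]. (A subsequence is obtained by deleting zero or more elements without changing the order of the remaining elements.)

7

One longest increasing subsequence is 9, 19, 28, 30, 40, 41, 47 (positions 2,5,9,10,15,16,20), of length 7; no longer one exists.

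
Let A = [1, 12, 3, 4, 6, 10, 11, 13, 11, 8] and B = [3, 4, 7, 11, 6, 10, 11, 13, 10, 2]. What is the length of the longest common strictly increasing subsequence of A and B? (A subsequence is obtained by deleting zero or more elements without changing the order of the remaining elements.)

For each value that appears in both, track the longest common increasing run ending there.
The best achievable length is 6; one witness is 3, 4, 6, 10, 11, 13 (A-positions 3,4,5,6,7,8, B-positions 1,2,5,6,7,8).

6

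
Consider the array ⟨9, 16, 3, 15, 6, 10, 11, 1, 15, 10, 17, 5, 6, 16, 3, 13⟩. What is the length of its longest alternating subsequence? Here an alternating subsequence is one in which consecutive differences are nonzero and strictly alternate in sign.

14

Track the best alternating length ending on an up-step vs a down-step at each position: up/down = 1/1, 2/1, 1/3, 4/3, 4/5, 6/5, 6/5, 1/7, 8/3, 8/9, 10/1, 8/11, 12/11, 12/11, 8/13, 14/13.
The maximum over both is 14; one such subsequence is 9, 16, 3, 15, 6, 10, 1, 15, 10, 17, 5, 6, 3, 13.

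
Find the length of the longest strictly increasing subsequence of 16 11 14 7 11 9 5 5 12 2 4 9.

Scanning left to right, the best length ending at each element is: 16→1, 11→1, 14→2, 7→1, 11→2, 9→2, 5→1, 5→1, 12→3, 2→1, 4→2, 9→3.
So the longest increasing subsequence has length 3, e.g. 7, 11, 12.

3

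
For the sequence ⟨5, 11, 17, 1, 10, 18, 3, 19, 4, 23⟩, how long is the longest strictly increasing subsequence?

6

Let dp[i] be the longest increasing subsequence ending at position i. Then dp = [1, 2, 3, 1, 2, 4, 2, 5, 3, 6].
The maximum is 6; one witness is 5, 11, 17, 18, 19, 23 at positions 1,2,3,6,8,10.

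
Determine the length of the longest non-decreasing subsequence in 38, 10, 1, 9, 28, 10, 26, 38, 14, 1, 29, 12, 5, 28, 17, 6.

5

Let dp[i] be the longest non-decreasing subsequence ending at position i. Then dp = [1, 1, 1, 2, 3, 3, 4, 5, 4, 2, 5, 4, 3, 5, 5, 4].
The maximum is 5; one witness is 1, 9, 10, 26, 38 at positions 3,4,6,7,8.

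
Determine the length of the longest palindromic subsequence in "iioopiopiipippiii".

One longest palindromic subsequence is iipipiipipii (positions 1,2,5,6,8,9,10,11,12,14,16,17); it reads the same forward and backward, and the interval DP gives dp[1][17] = 12.

12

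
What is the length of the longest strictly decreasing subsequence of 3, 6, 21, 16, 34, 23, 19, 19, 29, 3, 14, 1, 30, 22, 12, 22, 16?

One longest decreasing subsequence is 34, 23, 19, 3, 1 (positions 5,6,7,10,12), of length 5; no longer one exists.

5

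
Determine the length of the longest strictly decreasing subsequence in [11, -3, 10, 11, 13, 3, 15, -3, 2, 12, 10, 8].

4

Scanning left to right, the best length ending at each element is: 11→1, -3→2, 10→2, 11→1, 13→1, 3→3, 15→1, -3→4, 2→4, 12→2, 10→3, 8→4.
So the longest decreasing subsequence has length 4, e.g. 11, 10, 3, -3.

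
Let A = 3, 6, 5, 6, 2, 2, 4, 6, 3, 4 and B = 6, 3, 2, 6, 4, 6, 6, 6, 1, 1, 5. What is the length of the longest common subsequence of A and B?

4

Backtracking the LCS table gives one alignment: 3 (A1,B2) → 6 (A2,B6) → 6 (A4,B7) → 6 (A8,B8).
So the longest common subsequence has length 4.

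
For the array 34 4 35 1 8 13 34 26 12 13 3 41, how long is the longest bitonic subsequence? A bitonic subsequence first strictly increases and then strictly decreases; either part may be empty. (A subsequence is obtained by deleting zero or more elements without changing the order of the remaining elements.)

7

Let inc[i] be the LIS ending at i and dec[i] the longest strictly decreasing subsequence starting at i. inc = [1, 1, 2, 1, 2, 3, 4, 4, 3, 4, 2, 5], dec = [4, 2, 5, 1, 2, 3, 4, 3, 2, 2, 1, 1].
max_i inc[i]+dec[i]−1 = 7, with one witness 4, 8, 13, 34, 26, 13, 3.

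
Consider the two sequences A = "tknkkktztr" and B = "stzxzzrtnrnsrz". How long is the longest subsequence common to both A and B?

4

A longest common subsequence is tztr (length 4); the LCS DP confirms no longer common subsequence exists.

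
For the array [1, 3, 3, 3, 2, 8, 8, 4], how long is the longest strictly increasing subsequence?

3

Scanning left to right, the best length ending at each element is: 1→1, 3→2, 3→2, 3→2, 2→2, 8→3, 8→3, 4→3.
So the longest increasing subsequence has length 3, e.g. 1, 3, 8.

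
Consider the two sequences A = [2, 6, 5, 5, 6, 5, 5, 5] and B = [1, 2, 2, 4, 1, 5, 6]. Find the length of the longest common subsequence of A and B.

Backtracking the LCS table gives one alignment: 2 (A1,B3) → 5 (A4,B6) → 6 (A5,B7).
So the longest common subsequence has length 3.

3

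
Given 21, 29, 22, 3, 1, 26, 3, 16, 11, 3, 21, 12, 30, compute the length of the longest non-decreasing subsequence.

Scanning left to right, the best length ending at each element is: 21→1, 29→2, 22→2, 3→1, 1→1, 26→3, 3→2, 16→3, 11→3, 3→3, 21→4, 12→4, 30→5.
So the longest non-decreasing subsequence has length 5, e.g. 3, 3, 16, 21, 30.

5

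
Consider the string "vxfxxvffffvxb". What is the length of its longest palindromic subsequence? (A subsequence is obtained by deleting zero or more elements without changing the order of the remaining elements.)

8

One longest palindromic subsequence is xvffffvx (positions 5,6,7,8,9,10,11,12); it reads the same forward and backward, and the interval DP gives dp[1][13] = 8.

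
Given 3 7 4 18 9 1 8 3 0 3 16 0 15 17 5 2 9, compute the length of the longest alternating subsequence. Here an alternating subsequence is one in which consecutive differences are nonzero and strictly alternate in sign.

12

Track the best alternating length ending on an up-step vs a down-step at each position: up/down = 1/1, 2/1, 2/3, 4/1, 4/5, 1/5, 6/5, 6/7, 1/7, 8/7, 8/5, 1/9, 10/9, 10/5, 10/11, 10/11, 12/11.
The maximum over both is 12; one such subsequence is 3, 7, 4, 18, 1, 8, 0, 3, 0, 15, 5, 9.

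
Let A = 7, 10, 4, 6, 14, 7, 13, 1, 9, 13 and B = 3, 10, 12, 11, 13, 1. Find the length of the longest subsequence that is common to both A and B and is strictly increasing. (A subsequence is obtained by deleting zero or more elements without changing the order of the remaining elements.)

2

A longest common strictly increasing subsequence is 10, 13 (length 2); it appears in order in both A and B, and no longer such subsequence exists.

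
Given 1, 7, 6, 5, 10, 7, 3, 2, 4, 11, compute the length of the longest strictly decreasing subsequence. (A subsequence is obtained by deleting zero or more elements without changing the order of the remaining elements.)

5

Let dp[i] be the longest decreasing subsequence ending at position i. Then dp = [1, 1, 2, 3, 1, 2, 4, 5, 4, 1].
The maximum is 5; one witness is 7, 6, 5, 3, 2 at positions 2,3,4,7,8.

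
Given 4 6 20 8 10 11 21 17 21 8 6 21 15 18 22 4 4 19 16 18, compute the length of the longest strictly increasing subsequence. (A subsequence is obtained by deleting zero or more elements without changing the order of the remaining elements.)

One longest increasing subsequence is 4, 6, 8, 10, 11, 17, 21, 22 (positions 1,2,4,5,6,8,9,15), of length 8; no longer one exists.

8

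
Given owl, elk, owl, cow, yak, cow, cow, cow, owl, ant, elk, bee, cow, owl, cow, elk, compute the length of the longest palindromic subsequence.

10

One longest palindromic subsequence is owl elk owl cow cow cow cow owl elk owl (positions 1,2,3,4,6,7,8,9,11,14); it reads the same forward and backward, and the interval DP gives dp[1][16] = 10.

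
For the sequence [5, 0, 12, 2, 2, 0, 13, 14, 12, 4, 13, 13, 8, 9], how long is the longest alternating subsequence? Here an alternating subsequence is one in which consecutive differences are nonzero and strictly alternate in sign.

9

Track the best alternating length ending on an up-step vs a down-step at each position: up/down = 1/1, 1/2, 3/1, 3/4, 3/4, 1/4, 5/1, 5/1, 5/6, 5/6, 7/6, 7/6, 7/8, 9/8.
The maximum over both is 9; one such subsequence is 5, 0, 12, 2, 13, 12, 13, 8, 9.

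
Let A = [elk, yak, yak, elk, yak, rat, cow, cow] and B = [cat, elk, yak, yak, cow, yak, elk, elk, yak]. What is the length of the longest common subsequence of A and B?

5

A longest common subsequence is elk, yak, yak, elk, yak (length 5); the LCS DP confirms no longer common subsequence exists.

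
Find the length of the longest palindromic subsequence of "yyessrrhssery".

10

One longest palindromic subsequence is yessrrssey (positions 1,3,4,5,6,7,9,10,11,13); it reads the same forward and backward, and the interval DP gives dp[1][13] = 10.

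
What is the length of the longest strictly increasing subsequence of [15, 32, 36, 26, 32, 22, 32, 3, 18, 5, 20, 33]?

4

Scanning left to right, the best length ending at each element is: 15→1, 32→2, 36→3, 26→2, 32→3, 22→2, 32→3, 3→1, 18→2, 5→2, 20→3, 33→4.
So the longest increasing subsequence has length 4, e.g. 15, 26, 32, 33.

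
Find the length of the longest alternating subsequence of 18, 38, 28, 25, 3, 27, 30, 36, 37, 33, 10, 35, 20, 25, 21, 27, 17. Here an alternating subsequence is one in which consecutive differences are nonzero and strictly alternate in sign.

A longest alternating subsequence is 18, 38, 28, 36, 33, 35, 20, 25, 21, 27, 17 (positions 1,2,3,8,10,12,13,14,15,16,17); its 10 consecutive differences strictly alternate in sign, and length 11 is optimal.

11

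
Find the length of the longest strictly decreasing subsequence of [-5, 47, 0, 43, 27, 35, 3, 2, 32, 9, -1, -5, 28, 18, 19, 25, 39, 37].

One longest decreasing subsequence is 47, 43, 27, 3, 2, -1, -5 (positions 2,4,5,7,8,11,12), of length 7; no longer one exists.

7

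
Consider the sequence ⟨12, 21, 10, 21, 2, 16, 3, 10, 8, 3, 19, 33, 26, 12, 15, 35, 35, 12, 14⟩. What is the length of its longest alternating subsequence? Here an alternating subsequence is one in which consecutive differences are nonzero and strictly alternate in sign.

14

Track the best alternating length ending on an up-step vs a down-step at each position: up/down = 1/1, 2/1, 1/3, 4/1, 1/5, 6/5, 6/7, 8/7, 8/9, 6/9, 10/5, 10/1, 10/11, 10/11, 12/11, 12/1, 12/1, 10/13, 14/13.
The maximum over both is 14; one such subsequence is 12, 21, 10, 21, 2, 16, 3, 10, 8, 19, 12, 15, 12, 14.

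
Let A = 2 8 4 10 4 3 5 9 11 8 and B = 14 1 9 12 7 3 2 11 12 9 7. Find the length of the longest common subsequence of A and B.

2

Backtracking the LCS table gives one alignment: 2 (A1,B7) → 9 (A8,B10).
So the longest common subsequence has length 2.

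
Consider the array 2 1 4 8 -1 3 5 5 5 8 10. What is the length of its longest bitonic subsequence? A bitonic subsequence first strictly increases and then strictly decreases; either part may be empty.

5

Let inc[i] be the LIS ending at i and dec[i] the longest strictly decreasing subsequence starting at i. inc = [1, 1, 2, 3, 1, 2, 3, 3, 3, 4, 5], dec = [3, 2, 2, 2, 1, 1, 1, 1, 1, 1, 1].
max_i inc[i]+dec[i]−1 = 5, with one witness 2, 4, 5, 8, 10.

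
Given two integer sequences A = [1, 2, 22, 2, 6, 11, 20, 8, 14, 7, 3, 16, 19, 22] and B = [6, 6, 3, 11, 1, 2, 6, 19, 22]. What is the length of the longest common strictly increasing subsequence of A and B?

5

A longest common strictly increasing subsequence is 1, 2, 6, 19, 22 (length 5); it appears in order in both A and B, and no longer such subsequence exists.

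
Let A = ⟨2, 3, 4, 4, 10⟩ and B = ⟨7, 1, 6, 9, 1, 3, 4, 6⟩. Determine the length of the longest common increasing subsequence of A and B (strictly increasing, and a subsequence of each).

2

A longest common strictly increasing subsequence is 3, 4 (length 2); it appears in order in both A and B, and no longer such subsequence exists.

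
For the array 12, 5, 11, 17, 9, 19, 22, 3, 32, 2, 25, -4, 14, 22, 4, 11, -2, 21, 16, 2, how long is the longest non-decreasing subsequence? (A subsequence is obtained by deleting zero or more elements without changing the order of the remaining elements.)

6

One longest non-decreasing subsequence is 5, 11, 17, 19, 22, 32 (positions 2,3,4,6,7,9), of length 6; no longer one exists.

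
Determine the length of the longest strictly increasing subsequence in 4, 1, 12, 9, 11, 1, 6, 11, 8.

3

Scanning left to right, the best length ending at each element is: 4→1, 1→1, 12→2, 9→2, 11→3, 1→1, 6→2, 11→3, 8→3.
So the longest increasing subsequence has length 3, e.g. 4, 9, 11.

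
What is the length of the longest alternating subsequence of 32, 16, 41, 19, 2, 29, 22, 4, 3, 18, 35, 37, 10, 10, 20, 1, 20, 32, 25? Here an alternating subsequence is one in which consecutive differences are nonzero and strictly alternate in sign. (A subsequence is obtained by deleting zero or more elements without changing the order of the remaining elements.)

12

A longest alternating subsequence is 32, 16, 41, 19, 29, 4, 18, 10, 20, 1, 32, 25 (positions 1,2,3,4,6,8,10,13,15,16,18,19); its 11 consecutive differences strictly alternate in sign, and length 12 is optimal.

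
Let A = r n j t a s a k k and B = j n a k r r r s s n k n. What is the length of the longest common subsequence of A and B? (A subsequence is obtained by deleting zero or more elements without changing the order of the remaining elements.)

Backtracking the LCS table gives one alignment: n (A2,B2) → a (A5,B3) → s (A6,B9) → k (A8,B11).
So the longest common subsequence has length 4.

4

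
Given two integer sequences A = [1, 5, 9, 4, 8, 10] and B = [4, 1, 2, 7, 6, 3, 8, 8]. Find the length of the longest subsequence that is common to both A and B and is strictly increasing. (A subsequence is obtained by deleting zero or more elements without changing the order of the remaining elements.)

A longest common strictly increasing subsequence is 4, 8 (length 2); it appears in order in both A and B, and no longer such subsequence exists.

2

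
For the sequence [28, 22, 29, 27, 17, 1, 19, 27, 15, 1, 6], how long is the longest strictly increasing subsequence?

3

Let dp[i] be the longest increasing subsequence ending at position i. Then dp = [1, 1, 2, 2, 1, 1, 2, 3, 2, 1, 2].
The maximum is 3; one witness is 17, 19, 27 at positions 5,7,8.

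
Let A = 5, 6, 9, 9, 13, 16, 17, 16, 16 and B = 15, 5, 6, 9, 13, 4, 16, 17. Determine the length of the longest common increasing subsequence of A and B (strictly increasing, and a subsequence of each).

A longest common strictly increasing subsequence is 5, 6, 9, 13, 16, 17 (length 6); it appears in order in both A and B, and no longer such subsequence exists.

6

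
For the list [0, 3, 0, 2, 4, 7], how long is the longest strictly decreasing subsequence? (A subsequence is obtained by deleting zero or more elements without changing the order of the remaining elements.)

Scanning left to right, the best length ending at each element is: 0→1, 3→1, 0→2, 2→2, 4→1, 7→1.
So the longest decreasing subsequence has length 2, e.g. 3, 0.

2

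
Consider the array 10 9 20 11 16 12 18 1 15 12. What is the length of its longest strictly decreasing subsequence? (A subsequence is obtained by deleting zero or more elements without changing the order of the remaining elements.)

Let dp[i] be the longest decreasing subsequence ending at position i. Then dp = [1, 2, 1, 2, 2, 3, 2, 4, 3, 4].
The maximum is 4; one witness is 20, 16, 12, 1 at positions 3,5,6,8.

4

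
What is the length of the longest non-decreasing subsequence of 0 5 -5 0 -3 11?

One longest non-decreasing subsequence is 0, 5, 11 (positions 1,2,6), of length 3; no longer one exists.

3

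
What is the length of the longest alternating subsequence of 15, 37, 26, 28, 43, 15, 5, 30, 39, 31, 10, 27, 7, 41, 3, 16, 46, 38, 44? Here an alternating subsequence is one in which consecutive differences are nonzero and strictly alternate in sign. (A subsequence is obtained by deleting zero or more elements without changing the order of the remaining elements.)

Track the best alternating length ending on an up-step vs a down-step at each position: up/down = 1/1, 2/1, 2/3, 4/3, 4/1, 1/5, 1/5, 6/5, 6/5, 6/7, 6/7, 8/7, 6/9, 10/5, 1/11, 12/11, 12/1, 12/13, 14/13.
The maximum over both is 14; one such subsequence is 15, 37, 26, 28, 15, 30, 10, 27, 7, 41, 3, 46, 38, 44.

14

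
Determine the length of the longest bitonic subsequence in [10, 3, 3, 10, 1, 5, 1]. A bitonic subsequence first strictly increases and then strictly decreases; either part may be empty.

4

One longest bitonic subsequence is 3, 10, 5, 1 (positions 2,4,6,7): it rises to 10 then falls. Length 4 is optimal.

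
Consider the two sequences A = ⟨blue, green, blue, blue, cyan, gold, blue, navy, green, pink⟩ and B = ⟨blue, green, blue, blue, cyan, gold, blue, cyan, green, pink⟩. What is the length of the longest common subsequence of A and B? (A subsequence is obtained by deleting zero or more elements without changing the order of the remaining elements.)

Backtracking the LCS table gives one alignment: blue (A1,B1) → green (A2,B2) → blue (A3,B3) → blue (A4,B4) → cyan (A5,B5) → gold (A6,B6) → blue (A7,B7) → green (A9,B9) → pink (A10,B10).
So the longest common subsequence has length 9.

9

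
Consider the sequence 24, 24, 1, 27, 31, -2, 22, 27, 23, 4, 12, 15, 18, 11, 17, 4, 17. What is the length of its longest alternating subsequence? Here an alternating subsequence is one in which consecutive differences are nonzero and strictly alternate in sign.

A longest alternating subsequence is 24, 1, 27, -2, 22, 4, 12, 11, 17, 4, 17 (positions 1,3,4,6,7,10,11,14,15,16,17); its 10 consecutive differences strictly alternate in sign, and length 11 is optimal.

11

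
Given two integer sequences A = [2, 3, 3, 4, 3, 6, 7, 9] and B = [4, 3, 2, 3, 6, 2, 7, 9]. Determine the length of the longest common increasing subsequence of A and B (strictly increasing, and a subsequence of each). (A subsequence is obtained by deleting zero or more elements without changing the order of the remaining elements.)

5

A longest common strictly increasing subsequence is 2, 3, 6, 7, 9 (length 5); it appears in order in both A and B, and no longer such subsequence exists.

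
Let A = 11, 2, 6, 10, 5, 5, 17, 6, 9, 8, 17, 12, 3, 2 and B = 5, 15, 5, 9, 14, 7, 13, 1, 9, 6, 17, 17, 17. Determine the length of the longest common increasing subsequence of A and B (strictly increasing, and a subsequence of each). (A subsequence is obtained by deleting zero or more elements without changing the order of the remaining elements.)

3

A longest common strictly increasing subsequence is 5, 9, 17 (length 3); it appears in order in both A and B, and no longer such subsequence exists.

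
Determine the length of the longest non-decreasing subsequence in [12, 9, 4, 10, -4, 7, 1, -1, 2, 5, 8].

5

Let dp[i] be the longest non-decreasing subsequence ending at position i. Then dp = [1, 1, 1, 2, 1, 2, 2, 2, 3, 4, 5].
The maximum is 5; one witness is -4, 1, 2, 5, 8 at positions 5,7,9,10,11.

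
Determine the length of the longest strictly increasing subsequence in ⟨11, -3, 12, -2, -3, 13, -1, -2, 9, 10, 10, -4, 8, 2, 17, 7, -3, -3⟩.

6

Let dp[i] be the longest increasing subsequence ending at position i. Then dp = [1, 1, 2, 2, 1, 3, 3, 2, 4, 5, 5, 1, 4, 4, 6, 5, 2, 2].
The maximum is 6; one witness is -3, -2, -1, 9, 10, 17 at positions 2,4,7,9,10,15.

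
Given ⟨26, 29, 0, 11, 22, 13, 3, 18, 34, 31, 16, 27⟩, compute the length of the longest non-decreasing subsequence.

5

One longest non-decreasing subsequence is 0, 11, 13, 18, 34 (positions 3,4,6,8,9), of length 5; no longer one exists.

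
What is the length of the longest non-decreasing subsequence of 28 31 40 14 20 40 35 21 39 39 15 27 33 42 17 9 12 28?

6

Let dp[i] be the longest non-decreasing subsequence ending at position i. Then dp = [1, 2, 3, 1, 2, 4, 3, 3, 4, 5, 2, 4, 5, 6, 3, 1, 2, 5].
The maximum is 6; one witness is 28, 31, 35, 39, 39, 42 at positions 1,2,7,9,10,14.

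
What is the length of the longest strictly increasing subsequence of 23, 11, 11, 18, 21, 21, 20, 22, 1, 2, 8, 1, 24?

5

Let dp[i] be the longest increasing subsequence ending at position i. Then dp = [1, 1, 1, 2, 3, 3, 3, 4, 1, 2, 3, 1, 5].
The maximum is 5; one witness is 11, 18, 21, 22, 24 at positions 2,4,5,8,13.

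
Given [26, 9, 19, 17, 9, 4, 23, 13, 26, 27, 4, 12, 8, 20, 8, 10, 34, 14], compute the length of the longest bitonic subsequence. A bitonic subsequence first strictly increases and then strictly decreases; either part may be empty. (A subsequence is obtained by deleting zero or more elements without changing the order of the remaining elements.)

7

One longest bitonic subsequence is 9, 19, 23, 26, 27, 20, 14 (positions 2,3,7,9,10,14,18): it rises to 27 then falls. Length 7 is optimal.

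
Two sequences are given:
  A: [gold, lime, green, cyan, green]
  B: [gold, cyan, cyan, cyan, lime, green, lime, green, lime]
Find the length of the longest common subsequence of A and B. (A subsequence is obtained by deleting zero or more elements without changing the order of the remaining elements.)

4

A longest common subsequence is gold, lime, green, green (length 4); the LCS DP confirms no longer common subsequence exists.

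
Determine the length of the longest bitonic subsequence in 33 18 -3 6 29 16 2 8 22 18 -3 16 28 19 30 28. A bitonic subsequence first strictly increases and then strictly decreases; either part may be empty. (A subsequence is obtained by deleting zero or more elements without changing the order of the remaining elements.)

7

Let inc[i] be the LIS ending at i and dec[i] the longest strictly decreasing subsequence starting at i. inc = [1, 1, 1, 2, 3, 3, 2, 3, 4, 4, 1, 4, 5, 5, 6, 6], dec = [5, 4, 1, 3, 4, 3, 2, 2, 3, 2, 1, 1, 2, 1, 2, 1].
max_i inc[i]+dec[i]−1 = 7, with one witness -3, 6, 16, 22, 28, 30, 28.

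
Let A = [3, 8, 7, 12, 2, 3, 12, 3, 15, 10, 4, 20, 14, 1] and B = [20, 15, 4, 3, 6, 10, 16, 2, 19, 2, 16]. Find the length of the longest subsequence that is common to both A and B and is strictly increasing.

2

A longest common strictly increasing subsequence is 3, 10 (length 2); it appears in order in both A and B, and no longer such subsequence exists.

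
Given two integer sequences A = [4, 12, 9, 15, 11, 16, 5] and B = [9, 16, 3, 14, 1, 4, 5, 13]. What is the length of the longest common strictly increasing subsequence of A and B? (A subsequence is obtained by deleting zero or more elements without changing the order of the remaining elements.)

2

For each value that appears in both, track the longest common increasing run ending there.
The best achievable length is 2; one witness is 9, 16 (A-positions 3,6, B-positions 1,2).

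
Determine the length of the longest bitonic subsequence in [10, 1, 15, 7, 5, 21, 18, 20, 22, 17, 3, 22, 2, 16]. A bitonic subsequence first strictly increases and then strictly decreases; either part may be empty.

8

One longest bitonic subsequence is 10, 15, 18, 20, 22, 17, 3, 2 (positions 1,3,7,8,9,10,11,13): it rises to 22 then falls. Length 8 is optimal.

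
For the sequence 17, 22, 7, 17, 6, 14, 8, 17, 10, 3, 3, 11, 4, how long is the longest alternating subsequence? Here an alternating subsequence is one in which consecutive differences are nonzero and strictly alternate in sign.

A longest alternating subsequence is 17, 22, 7, 17, 6, 14, 8, 17, 10, 11, 4 (positions 1,2,3,4,5,6,7,8,9,12,13); its 10 consecutive differences strictly alternate in sign, and length 11 is optimal.

11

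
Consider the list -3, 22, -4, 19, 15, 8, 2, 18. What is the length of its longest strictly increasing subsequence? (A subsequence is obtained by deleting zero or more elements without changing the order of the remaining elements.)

One longest increasing subsequence is -3, 15, 18 (positions 1,5,8), of length 3; no longer one exists.

3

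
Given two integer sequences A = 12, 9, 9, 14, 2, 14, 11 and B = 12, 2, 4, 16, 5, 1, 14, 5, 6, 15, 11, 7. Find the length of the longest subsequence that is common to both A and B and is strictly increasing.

For each value that appears in both, track the longest common increasing run ending there.
The best achievable length is 2; one witness is 12, 14 (A-positions 1,4, B-positions 1,7).

2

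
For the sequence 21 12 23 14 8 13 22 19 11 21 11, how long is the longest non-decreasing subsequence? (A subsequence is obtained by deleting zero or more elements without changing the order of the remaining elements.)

Let dp[i] be the longest non-decreasing subsequence ending at position i. Then dp = [1, 1, 2, 2, 1, 2, 3, 3, 2, 4, 3].
The maximum is 4; one witness is 12, 14, 19, 21 at positions 2,4,8,10.

4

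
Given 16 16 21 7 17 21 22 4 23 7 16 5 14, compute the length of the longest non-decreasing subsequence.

Scanning left to right, the best length ending at each element is: 16→1, 16→2, 21→3, 7→1, 17→3, 21→4, 22→5, 4→1, 23→6, 7→2, 16→3, 5→2, 14→3.
So the longest non-decreasing subsequence has length 6, e.g. 16, 16, 21, 21, 22, 23.

6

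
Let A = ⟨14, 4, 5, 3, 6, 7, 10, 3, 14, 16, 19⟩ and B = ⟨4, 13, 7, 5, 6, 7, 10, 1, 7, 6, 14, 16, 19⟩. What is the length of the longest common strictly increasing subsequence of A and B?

A longest common strictly increasing subsequence is 4, 5, 6, 7, 10, 14, 16, 19 (length 8); it appears in order in both A and B, and no longer such subsequence exists.

8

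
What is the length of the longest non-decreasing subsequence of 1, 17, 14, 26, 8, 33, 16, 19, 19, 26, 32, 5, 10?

Let dp[i] be the longest non-decreasing subsequence ending at position i. Then dp = [1, 2, 2, 3, 2, 4, 3, 4, 5, 6, 7, 2, 3].
The maximum is 7; one witness is 1, 14, 16, 19, 19, 26, 32 at positions 1,3,7,8,9,10,11.

7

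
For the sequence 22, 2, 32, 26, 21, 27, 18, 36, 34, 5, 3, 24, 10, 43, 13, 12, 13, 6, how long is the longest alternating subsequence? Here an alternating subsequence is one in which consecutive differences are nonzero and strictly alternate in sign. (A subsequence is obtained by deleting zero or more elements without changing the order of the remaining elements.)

14

A longest alternating subsequence is 22, 2, 32, 26, 27, 18, 36, 5, 24, 10, 43, 12, 13, 6 (positions 1,2,3,4,6,7,8,10,12,13,14,16,17,18); its 13 consecutive differences strictly alternate in sign, and length 14 is optimal.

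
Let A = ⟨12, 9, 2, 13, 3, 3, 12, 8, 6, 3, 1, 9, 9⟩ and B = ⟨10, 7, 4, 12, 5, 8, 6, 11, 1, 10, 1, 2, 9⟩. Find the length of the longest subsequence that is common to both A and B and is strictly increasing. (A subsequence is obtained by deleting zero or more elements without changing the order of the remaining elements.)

2

A longest common strictly increasing subsequence is 8, 9 (length 2); it appears in order in both A and B, and no longer such subsequence exists.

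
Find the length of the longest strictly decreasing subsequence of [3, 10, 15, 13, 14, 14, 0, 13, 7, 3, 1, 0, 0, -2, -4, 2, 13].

9

One longest decreasing subsequence is 15, 14, 13, 7, 3, 1, 0, -2, -4 (positions 3,5,8,9,10,11,12,14,15), of length 9; no longer one exists.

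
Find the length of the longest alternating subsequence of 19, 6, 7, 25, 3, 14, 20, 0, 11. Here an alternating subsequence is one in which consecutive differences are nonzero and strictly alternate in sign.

7

Track the best alternating length ending on an up-step vs a down-step at each position: up/down = 1/1, 1/2, 3/2, 3/1, 1/4, 5/4, 5/4, 1/6, 7/6.
The maximum over both is 7; one such subsequence is 19, 6, 7, 3, 14, 0, 11.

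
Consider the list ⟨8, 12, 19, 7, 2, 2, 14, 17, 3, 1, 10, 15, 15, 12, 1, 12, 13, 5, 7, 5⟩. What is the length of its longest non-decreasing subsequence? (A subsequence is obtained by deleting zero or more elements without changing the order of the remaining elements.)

7

Let dp[i] be the longest non-decreasing subsequence ending at position i. Then dp = [1, 2, 3, 1, 1, 2, 3, 4, 3, 1, 4, 5, 6, 5, 2, 6, 7, 4, 5, 5].
The maximum is 7; one witness is 2, 2, 3, 10, 12, 12, 13 at positions 5,6,9,11,14,16,17.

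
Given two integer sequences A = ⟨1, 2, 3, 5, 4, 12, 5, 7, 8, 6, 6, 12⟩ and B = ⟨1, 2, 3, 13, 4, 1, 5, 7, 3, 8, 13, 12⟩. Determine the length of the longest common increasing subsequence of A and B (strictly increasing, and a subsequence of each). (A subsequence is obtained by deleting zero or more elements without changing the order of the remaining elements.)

8

A longest common strictly increasing subsequence is 1, 2, 3, 4, 5, 7, 8, 12 (length 8); it appears in order in both A and B, and no longer such subsequence exists.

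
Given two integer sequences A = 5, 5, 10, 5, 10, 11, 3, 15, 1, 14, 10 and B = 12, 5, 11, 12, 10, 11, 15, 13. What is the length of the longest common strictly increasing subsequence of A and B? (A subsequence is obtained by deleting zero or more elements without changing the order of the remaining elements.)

4

A longest common strictly increasing subsequence is 5, 10, 11, 15 (length 4); it appears in order in both A and B, and no longer such subsequence exists.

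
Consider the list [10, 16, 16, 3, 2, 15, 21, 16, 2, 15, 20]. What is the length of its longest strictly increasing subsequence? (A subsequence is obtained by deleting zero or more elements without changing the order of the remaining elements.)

Let dp[i] be the longest increasing subsequence ending at position i. Then dp = [1, 2, 2, 1, 1, 2, 3, 3, 1, 2, 4].
The maximum is 4; one witness is 10, 15, 16, 20 at positions 1,6,8,11.

4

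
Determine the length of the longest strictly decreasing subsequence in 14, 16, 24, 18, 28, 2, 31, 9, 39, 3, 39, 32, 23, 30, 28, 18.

Let dp[i] be the longest decreasing subsequence ending at position i. Then dp = [1, 1, 1, 2, 1, 3, 1, 3, 1, 4, 1, 2, 3, 3, 4, 5].
The maximum is 5; one witness is 39, 32, 30, 28, 18 at positions 9,12,14,15,16.

5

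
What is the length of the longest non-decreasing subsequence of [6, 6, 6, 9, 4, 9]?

5

Let dp[i] be the longest non-decreasing subsequence ending at position i. Then dp = [1, 2, 3, 4, 1, 5].
The maximum is 5; one witness is 6, 6, 6, 9, 9 at positions 1,2,3,4,6.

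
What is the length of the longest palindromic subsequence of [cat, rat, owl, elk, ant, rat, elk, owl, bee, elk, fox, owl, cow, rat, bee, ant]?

7

Using dp[i][j] = 2 + dp[i+1][j−1] if the ends match, else max(dp[i+1][j], dp[i][j−1]):
dp[1][16] = 7. A witness is ant rat owl fox owl rat ant at positions 5,6,8,11,12,14,16.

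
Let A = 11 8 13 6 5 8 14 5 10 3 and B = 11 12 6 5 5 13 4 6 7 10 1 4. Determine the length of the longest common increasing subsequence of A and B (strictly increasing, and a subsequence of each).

A longest common strictly increasing subsequence is 11, 13 (length 2); it appears in order in both A and B, and no longer such subsequence exists.

2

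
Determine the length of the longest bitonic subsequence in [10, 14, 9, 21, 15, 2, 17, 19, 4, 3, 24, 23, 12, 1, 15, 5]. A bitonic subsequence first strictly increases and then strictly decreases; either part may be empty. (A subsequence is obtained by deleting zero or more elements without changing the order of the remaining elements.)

One longest bitonic subsequence is 10, 14, 15, 17, 19, 24, 23, 15, 5 (positions 1,2,5,7,8,11,12,15,16): it rises to 24 then falls. Length 9 is optimal.

9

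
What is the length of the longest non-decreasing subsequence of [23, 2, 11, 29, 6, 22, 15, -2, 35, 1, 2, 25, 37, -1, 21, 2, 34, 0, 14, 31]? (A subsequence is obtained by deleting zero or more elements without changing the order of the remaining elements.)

6

One longest non-decreasing subsequence is -2, 1, 2, 2, 14, 31 (positions 8,10,11,16,19,20), of length 6; no longer one exists.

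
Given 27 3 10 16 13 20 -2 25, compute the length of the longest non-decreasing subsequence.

Scanning left to right, the best length ending at each element is: 27→1, 3→1, 10→2, 16→3, 13→3, 20→4, -2→1, 25→5.
So the longest non-decreasing subsequence has length 5, e.g. 3, 10, 16, 20, 25.

5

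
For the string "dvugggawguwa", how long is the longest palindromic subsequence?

6

One longest palindromic subsequence is uggggu (positions 3,4,5,6,9,10); it reads the same forward and backward, and the interval DP gives dp[1][12] = 6.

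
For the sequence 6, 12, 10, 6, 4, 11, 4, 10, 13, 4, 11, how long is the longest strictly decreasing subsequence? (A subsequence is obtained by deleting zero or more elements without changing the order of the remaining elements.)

One longest decreasing subsequence is 12, 10, 6, 4 (positions 2,3,4,5), of length 4; no longer one exists.

4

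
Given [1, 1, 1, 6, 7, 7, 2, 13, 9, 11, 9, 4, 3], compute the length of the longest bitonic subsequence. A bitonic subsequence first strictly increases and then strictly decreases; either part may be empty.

8

One longest bitonic subsequence is 1, 6, 7, 13, 11, 9, 4, 3 (positions 1,4,5,8,10,11,12,13): it rises to 13 then falls. Length 8 is optimal.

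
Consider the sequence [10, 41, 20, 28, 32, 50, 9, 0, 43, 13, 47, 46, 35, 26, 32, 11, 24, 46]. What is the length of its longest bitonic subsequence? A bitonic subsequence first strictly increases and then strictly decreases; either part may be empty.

Let inc[i] be the LIS ending at i and dec[i] the longest strictly decreasing subsequence starting at i. inc = [1, 2, 2, 3, 4, 5, 1, 1, 5, 2, 6, 6, 5, 3, 4, 2, 3, 6], dec = [3, 4, 3, 3, 3, 6, 2, 1, 4, 2, 5, 4, 3, 2, 2, 1, 1, 1].
max_i inc[i]+dec[i]−1 = 10, with one witness 10, 20, 28, 32, 50, 47, 46, 35, 32, 24.

10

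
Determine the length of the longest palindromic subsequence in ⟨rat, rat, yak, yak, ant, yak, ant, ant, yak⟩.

Using dp[i][j] = 2 + dp[i+1][j−1] if the ends match, else max(dp[i+1][j], dp[i][j−1]):
dp[1][9] = 5. A witness is yak ant ant ant yak at positions 3,5,7,8,9.

5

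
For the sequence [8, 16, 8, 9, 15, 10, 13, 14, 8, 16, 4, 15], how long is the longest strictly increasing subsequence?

6

One longest increasing subsequence is 8, 9, 10, 13, 14, 16 (positions 1,4,6,7,8,10), of length 6; no longer one exists.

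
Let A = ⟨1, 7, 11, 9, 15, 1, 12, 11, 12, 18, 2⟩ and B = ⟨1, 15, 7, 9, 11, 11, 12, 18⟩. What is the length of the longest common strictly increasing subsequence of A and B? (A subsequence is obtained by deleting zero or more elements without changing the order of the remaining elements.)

A longest common strictly increasing subsequence is 1, 7, 9, 11, 12, 18 (length 6); it appears in order in both A and B, and no longer such subsequence exists.

6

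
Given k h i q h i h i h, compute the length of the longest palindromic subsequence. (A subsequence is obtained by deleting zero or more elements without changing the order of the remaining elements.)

7

One longest palindromic subsequence is hihihih (positions 2,3,5,6,7,8,9); it reads the same forward and backward, and the interval DP gives dp[1][9] = 7.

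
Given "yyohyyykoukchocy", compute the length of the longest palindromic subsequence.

One longest palindromic subsequence is yohkukhoy (positions 1,3,4,8,10,11,13,14,16); it reads the same forward and backward, and the interval DP gives dp[1][16] = 9.

9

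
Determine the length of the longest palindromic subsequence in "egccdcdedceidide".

9

One longest palindromic subsequence is eddecedde (positions 1,5,7,8,10,11,13,15,16); it reads the same forward and backward, and the interval DP gives dp[1][16] = 9.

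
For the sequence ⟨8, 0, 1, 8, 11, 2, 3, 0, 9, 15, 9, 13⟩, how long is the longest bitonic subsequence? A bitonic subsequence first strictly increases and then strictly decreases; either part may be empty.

7

Let inc[i] be the LIS ending at i and dec[i] the longest strictly decreasing subsequence starting at i. inc = [1, 1, 2, 3, 4, 3, 4, 1, 5, 6, 5, 6], dec = [3, 1, 2, 3, 3, 2, 2, 1, 1, 2, 1, 1].
max_i inc[i]+dec[i]−1 = 7, with one witness 0, 1, 2, 3, 9, 15, 13.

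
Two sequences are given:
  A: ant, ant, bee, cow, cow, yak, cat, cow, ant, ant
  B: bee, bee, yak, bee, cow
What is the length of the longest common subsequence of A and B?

A longest common subsequence is bee, yak, cow (length 3); the LCS DP confirms no longer common subsequence exists.

3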